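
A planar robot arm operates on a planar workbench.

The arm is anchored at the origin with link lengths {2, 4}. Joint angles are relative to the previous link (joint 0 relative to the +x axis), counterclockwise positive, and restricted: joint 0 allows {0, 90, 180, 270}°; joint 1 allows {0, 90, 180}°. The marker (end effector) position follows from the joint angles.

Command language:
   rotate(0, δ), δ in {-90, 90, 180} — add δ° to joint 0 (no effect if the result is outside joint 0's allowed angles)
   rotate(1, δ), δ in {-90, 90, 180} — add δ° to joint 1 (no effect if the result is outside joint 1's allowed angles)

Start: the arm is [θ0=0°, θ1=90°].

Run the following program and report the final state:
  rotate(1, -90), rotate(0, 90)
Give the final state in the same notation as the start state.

[θ0=90°, θ1=0°]

from: [θ0=0°, θ1=90°]
t=1 rotate(1, -90) ⇒ [θ0=0°, θ1=0°]
t=2 rotate(0, 90) ⇒ [θ0=90°, θ1=0°]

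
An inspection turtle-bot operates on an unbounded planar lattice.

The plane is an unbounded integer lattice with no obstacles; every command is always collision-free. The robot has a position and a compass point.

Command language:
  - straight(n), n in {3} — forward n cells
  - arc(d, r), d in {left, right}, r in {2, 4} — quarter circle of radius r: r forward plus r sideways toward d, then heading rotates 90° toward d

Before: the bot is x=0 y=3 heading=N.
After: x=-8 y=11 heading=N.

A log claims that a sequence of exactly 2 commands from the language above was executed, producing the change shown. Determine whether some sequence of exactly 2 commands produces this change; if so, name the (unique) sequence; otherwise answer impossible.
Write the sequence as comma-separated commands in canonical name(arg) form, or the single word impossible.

arc(left, 4), arc(right, 4)

key: heading stays N — rotations cancel among the 2 commands
start: x=0 y=3 heading=N
step 1 (arc(left, 4)): x=-4 y=7 heading=W
step 2 (arc(right, 4)): x=-8 y=11 heading=N
uniquely the one of 25 2-step routes that fits.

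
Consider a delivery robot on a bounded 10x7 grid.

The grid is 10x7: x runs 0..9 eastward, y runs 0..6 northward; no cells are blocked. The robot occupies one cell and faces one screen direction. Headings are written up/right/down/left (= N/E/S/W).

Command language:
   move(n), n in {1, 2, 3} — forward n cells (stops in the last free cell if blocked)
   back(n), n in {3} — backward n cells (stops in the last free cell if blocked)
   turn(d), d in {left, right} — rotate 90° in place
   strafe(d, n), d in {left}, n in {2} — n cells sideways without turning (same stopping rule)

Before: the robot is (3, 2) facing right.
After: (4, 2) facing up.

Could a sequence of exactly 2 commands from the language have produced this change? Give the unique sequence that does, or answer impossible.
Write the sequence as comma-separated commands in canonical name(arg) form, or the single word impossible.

move(1), turn(left)

key: cell and facing (now N) both changed — the 2 commands mix motion and turning
begin: (3, 2) facing right
step 1 (move(1)): (4, 2) facing right
step 2 (turn(left)): (4, 2) facing up
all 49 alternatives checked — unique.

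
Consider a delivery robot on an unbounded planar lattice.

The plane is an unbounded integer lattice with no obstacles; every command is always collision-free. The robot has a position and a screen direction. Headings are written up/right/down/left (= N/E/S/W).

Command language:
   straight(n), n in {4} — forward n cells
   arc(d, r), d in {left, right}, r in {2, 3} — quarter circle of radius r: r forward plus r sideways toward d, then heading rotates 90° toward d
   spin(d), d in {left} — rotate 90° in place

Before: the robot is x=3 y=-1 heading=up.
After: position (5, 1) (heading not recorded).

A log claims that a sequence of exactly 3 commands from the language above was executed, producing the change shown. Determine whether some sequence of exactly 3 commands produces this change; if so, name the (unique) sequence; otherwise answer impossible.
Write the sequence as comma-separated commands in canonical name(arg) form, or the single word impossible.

key: running spin(left) before arc(right, 2) would end elsewhere — order is forced
t0: x=3 y=-1 heading=up
t=1 arc(right, 2) ⇒ x=5 y=1 heading=right
t=2 spin(left) ⇒ x=5 y=1 heading=up
t=3 spin(left) ⇒ x=5 y=1 heading=left
no rival 3-sequence matches.

arc(right, 2), spin(left), spin(left)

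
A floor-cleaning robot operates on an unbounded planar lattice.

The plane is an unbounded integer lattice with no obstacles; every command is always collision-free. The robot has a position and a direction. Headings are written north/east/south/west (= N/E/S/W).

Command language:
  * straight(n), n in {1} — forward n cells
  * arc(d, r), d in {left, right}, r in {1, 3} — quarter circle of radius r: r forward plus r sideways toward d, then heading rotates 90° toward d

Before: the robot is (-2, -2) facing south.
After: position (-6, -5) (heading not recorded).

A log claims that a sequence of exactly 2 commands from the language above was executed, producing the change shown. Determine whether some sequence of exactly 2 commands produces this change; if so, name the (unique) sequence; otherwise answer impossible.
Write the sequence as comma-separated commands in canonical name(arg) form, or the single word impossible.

key: order matters: swapping arc(right, 3) and straight(1) lands elsewhere
from: (-2, -2) facing south
step 1 (arc(right, 3)): (-5, -5) facing west
step 2 (straight(1)): (-6, -5) facing west
uniquely the one of 25 2-step routes that fits.

arc(right, 3), straight(1)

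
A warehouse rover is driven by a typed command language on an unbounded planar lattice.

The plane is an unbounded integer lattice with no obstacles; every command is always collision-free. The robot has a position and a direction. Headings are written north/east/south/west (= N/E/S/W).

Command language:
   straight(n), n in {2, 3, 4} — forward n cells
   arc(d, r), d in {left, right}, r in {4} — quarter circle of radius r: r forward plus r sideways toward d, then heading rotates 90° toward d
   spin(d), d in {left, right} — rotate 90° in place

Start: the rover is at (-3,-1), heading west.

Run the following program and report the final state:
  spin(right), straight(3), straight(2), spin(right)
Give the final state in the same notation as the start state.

at (-3,4), heading east

from: at (-3,-1), heading west
1. spin(right) → at (-3,-1), heading north
2. straight(3) → at (-3,2), heading north
3. straight(2) → at (-3,4), heading north
4. spin(right) → at (-3,4), heading east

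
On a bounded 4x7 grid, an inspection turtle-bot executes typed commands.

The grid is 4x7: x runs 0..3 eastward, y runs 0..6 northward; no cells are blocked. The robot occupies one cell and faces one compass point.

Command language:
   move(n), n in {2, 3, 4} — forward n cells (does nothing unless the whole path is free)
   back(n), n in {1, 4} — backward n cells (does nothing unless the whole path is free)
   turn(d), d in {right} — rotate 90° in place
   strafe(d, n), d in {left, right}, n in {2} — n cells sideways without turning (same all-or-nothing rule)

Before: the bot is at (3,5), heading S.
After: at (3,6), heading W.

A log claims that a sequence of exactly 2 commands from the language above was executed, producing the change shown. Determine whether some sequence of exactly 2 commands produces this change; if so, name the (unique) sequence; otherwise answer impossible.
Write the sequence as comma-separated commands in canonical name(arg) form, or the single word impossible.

back(1), turn(right)

key: position moved to (3,6) AND the heading swung to W — translation plus rotation needed
start: at (3,5), heading S
step 1 (back(1)): at (3,6), heading S
step 2 (turn(right)): at (3,6), heading W
no rival 2-sequence matches.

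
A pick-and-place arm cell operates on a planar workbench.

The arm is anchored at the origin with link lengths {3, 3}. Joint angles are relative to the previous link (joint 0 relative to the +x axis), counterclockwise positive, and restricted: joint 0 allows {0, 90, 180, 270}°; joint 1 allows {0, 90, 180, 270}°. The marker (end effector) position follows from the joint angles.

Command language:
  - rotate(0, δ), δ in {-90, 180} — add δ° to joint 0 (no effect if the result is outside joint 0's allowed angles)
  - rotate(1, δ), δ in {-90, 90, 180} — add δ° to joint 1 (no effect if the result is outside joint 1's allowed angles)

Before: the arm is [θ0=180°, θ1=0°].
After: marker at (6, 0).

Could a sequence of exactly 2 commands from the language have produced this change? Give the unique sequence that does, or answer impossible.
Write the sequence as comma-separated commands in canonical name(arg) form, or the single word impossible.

begin: [θ0=180°, θ1=0°]
t=1 rotate(0, -90) ⇒ [θ0=90°, θ1=0°]
t=2 rotate(0, -90) ⇒ [θ0=0°, θ1=0°]
all 25 alternatives checked — unique.

rotate(0, -90), rotate(0, -90)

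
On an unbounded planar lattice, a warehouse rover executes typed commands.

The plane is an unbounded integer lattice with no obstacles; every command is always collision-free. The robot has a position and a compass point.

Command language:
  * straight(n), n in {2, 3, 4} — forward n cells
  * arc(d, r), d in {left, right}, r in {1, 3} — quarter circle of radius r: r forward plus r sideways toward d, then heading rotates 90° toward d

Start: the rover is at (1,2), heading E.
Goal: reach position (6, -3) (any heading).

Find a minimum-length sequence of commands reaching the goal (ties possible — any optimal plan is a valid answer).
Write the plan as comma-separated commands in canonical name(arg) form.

arc(right, 1), arc(left, 3), arc(right, 1)

begin: at (1,2), heading E
1. arc(right, 1) → at (2,1), heading S
2. arc(left, 3) → at (5,-2), heading E
3. arc(right, 1) → at (6,-3), heading S
minimal: 3 command(s), checked below 3.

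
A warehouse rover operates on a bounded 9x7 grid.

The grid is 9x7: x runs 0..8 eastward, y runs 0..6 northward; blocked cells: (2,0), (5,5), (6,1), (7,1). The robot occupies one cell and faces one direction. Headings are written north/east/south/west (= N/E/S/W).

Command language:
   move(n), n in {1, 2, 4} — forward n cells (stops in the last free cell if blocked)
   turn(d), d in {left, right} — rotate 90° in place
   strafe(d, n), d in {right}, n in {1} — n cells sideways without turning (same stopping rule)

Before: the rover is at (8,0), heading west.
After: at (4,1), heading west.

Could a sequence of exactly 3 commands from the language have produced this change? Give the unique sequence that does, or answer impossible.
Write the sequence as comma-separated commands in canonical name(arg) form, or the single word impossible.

move(2), move(2), strafe(right, 1)

key: still facing W at the end — nothing in the sequence rotates
begin: at (8,0), heading west
1. move(2) → at (6,0), heading west
2. move(2) → at (4,0), heading west
3. strafe(right, 1) → at (4,1), heading west
all 216 alternatives checked — unique.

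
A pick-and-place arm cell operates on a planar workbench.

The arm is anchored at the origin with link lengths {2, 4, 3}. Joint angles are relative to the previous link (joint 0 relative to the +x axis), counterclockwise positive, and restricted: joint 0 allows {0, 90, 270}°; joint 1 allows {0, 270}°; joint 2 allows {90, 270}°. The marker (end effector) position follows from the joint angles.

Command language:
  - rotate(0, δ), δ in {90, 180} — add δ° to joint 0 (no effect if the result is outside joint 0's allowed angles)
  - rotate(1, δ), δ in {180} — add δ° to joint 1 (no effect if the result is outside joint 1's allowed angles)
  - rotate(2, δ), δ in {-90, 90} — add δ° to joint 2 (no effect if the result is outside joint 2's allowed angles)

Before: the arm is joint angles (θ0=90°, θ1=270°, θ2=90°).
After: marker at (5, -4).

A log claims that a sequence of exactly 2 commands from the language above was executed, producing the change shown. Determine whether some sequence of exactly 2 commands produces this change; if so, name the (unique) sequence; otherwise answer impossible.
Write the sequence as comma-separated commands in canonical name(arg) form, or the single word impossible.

key: order matters: swapping rotate(0, 180) and rotate(0, 90) lands elsewhere
from: joint angles (θ0=90°, θ1=270°, θ2=90°)
[1] after rotate(0, 180): joint angles (θ0=270°, θ1=270°, θ2=90°)
[2] after rotate(0, 90): joint angles (θ0=0°, θ1=270°, θ2=90°)
no rival 2-sequence matches.

rotate(0, 180), rotate(0, 90)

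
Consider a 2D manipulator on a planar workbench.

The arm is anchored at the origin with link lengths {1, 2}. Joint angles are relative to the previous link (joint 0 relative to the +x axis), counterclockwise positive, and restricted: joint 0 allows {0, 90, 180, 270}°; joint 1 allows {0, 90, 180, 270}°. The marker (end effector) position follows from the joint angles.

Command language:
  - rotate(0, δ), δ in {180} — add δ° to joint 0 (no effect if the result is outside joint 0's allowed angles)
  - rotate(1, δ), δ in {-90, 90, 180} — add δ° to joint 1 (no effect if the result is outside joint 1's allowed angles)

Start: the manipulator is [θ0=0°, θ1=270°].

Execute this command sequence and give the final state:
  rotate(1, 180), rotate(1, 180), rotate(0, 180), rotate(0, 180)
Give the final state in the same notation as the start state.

from: [θ0=0°, θ1=270°]
step 1 (rotate(1, 180)): [θ0=0°, θ1=90°]
step 2 (rotate(1, 180)): [θ0=0°, θ1=270°]
step 3 (rotate(0, 180)): [θ0=180°, θ1=270°]
step 4 (rotate(0, 180)): [θ0=0°, θ1=270°]

[θ0=0°, θ1=270°]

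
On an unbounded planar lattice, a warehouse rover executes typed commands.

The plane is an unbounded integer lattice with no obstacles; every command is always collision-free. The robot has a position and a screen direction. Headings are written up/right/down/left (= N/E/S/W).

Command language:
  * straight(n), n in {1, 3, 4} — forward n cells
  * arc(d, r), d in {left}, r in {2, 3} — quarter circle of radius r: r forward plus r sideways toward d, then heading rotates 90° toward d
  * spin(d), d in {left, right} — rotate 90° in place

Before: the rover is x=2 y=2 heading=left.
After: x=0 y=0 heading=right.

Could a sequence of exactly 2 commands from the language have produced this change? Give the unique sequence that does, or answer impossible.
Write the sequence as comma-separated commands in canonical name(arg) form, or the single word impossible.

key: cell and facing (now E) both changed — the 2 commands mix motion and turning
start: x=2 y=2 heading=left
t=1 arc(left, 2) ⇒ x=0 y=0 heading=down
t=2 spin(left) ⇒ x=0 y=0 heading=right
all 49 alternatives checked — unique.

arc(left, 2), spin(left)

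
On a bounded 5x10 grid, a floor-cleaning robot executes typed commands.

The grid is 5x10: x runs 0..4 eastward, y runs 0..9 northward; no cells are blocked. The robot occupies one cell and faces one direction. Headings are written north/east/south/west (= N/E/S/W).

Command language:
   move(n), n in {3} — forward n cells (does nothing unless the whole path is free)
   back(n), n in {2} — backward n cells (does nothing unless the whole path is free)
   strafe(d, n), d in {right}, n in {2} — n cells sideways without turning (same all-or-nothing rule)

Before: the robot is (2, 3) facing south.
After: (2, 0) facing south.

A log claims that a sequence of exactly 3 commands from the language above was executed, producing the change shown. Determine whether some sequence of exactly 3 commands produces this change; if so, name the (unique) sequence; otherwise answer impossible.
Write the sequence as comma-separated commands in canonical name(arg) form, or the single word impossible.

move(3), move(3), move(3)

key: the second move(3) would leave the grid, so it does nothing
begin: (2, 3) facing south
[1] after move(3): (2, 0) facing south
[2] after move(3): (2, 0) facing south
[3] after move(3): (2, 0) facing south
no other 3-command option fits: unique.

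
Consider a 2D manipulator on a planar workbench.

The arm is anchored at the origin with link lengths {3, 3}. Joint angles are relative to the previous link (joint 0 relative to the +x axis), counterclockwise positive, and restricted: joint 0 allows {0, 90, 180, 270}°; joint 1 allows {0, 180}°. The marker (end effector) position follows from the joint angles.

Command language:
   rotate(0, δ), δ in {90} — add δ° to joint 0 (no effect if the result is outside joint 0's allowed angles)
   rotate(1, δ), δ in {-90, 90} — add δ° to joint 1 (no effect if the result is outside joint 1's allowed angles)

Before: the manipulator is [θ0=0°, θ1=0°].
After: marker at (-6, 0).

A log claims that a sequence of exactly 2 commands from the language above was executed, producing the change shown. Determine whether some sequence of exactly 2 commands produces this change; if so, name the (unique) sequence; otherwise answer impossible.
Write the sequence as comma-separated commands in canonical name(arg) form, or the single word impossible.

rotate(0, 90), rotate(0, 90)

start: [θ0=0°, θ1=0°]
[1] after rotate(0, 90): [θ0=90°, θ1=0°]
[2] after rotate(0, 90): [θ0=180°, θ1=0°]
no other 2-command option fits: unique.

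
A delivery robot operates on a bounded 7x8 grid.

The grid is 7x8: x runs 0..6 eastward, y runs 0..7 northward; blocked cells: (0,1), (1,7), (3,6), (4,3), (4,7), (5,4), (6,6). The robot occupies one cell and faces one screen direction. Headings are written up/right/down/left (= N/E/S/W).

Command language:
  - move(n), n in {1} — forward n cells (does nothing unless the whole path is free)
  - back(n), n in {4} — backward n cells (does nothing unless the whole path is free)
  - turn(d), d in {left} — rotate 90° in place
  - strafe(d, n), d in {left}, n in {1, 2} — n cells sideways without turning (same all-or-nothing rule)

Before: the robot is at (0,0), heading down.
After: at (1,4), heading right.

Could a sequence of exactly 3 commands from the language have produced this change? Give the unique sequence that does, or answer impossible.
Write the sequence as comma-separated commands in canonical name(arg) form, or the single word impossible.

key: position moved to (1,4) AND the heading swung to E — translation plus rotation needed
start: at (0,0), heading down
step 1 (strafe(left, 1)): at (1,0), heading down
step 2 (back(4)): at (1,4), heading down
step 3 (turn(left)): at (1,4), heading right
no rival 3-sequence matches.

strafe(left, 1), back(4), turn(left)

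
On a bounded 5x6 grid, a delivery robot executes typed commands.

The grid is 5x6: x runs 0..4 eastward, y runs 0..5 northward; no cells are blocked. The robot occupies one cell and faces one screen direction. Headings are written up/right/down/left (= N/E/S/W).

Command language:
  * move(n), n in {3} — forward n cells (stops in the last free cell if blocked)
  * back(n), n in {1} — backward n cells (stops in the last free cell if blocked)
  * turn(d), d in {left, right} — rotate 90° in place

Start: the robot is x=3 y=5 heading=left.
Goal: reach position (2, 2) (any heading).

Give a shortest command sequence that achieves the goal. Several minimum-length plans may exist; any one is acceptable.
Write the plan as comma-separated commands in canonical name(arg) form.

turn(left), move(3), turn(left), back(1)

start: x=3 y=5 heading=left
step 1 (turn(left)): x=3 y=5 heading=down
step 2 (move(3)): x=3 y=2 heading=down
step 3 (turn(left)): x=3 y=2 heading=right
step 4 (back(1)): x=2 y=2 heading=right
nothing shorter than 4 reaches the goal.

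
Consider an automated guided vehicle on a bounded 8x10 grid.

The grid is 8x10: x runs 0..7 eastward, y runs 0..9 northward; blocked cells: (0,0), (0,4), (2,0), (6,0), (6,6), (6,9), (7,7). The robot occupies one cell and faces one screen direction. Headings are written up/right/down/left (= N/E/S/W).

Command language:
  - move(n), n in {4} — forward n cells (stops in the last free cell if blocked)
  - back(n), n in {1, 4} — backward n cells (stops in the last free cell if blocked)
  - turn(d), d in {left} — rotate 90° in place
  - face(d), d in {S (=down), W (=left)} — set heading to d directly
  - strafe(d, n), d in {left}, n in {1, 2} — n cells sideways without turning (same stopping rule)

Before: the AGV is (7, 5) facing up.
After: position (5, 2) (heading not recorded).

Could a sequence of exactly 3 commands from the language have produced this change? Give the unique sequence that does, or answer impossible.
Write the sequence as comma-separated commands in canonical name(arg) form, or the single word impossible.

key: move(4) is stopped early by the blocked cell at (7,7)
from: (7, 5) facing up
step 1 (move(4)): (7, 6) facing up
step 2 (back(4)): (7, 2) facing up
step 3 (strafe(left, 2)): (5, 2) facing up
uniquely the one of 512 3-step routes that fits.

move(4), back(4), strafe(left, 2)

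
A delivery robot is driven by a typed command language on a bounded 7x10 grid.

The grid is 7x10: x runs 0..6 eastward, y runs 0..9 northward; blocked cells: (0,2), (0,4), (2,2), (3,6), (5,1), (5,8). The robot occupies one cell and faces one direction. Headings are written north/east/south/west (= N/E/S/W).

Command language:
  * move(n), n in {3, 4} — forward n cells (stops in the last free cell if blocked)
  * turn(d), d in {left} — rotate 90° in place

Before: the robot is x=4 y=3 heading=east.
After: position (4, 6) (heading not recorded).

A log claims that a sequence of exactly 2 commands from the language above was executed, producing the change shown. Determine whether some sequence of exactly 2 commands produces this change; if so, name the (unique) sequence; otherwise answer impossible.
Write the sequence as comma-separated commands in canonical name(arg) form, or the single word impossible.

turn(left), move(3)

key: order matters: swapping turn(left) and move(3) lands elsewhere
begin: x=4 y=3 heading=east
t=1 turn(left) ⇒ x=4 y=3 heading=north
t=2 move(3) ⇒ x=4 y=6 heading=north
no rival 2-sequence matches.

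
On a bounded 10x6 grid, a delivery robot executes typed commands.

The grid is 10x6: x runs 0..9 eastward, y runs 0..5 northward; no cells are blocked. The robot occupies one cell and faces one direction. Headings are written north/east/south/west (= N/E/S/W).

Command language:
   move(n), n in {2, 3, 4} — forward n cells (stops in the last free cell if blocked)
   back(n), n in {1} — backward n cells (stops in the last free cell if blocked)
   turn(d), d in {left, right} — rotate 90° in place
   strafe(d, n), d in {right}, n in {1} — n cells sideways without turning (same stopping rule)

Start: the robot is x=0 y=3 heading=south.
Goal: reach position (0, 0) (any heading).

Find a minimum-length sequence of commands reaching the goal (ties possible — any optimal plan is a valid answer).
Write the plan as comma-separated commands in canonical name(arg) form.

from: x=0 y=3 heading=south
[1] after move(4): x=0 y=0 heading=south
minimal: 1 command(s), checked below 1.

move(4)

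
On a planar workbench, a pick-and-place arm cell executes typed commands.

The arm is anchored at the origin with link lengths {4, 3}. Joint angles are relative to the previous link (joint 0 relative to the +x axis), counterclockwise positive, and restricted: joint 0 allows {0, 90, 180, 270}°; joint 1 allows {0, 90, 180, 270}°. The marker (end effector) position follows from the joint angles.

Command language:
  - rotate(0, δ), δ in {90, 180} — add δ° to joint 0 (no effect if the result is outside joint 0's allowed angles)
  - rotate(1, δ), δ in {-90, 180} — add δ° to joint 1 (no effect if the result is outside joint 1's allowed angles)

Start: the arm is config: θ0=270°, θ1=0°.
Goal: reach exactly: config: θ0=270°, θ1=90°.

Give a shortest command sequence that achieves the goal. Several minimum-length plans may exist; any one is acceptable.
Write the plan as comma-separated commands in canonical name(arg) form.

rotate(1, -90), rotate(1, 180)

start: config: θ0=270°, θ1=0°
step 1 (rotate(1, -90)): config: θ0=270°, θ1=270°
step 2 (rotate(1, 180)): config: θ0=270°, θ1=90°
no 1-step plan works, so 2 is optimal.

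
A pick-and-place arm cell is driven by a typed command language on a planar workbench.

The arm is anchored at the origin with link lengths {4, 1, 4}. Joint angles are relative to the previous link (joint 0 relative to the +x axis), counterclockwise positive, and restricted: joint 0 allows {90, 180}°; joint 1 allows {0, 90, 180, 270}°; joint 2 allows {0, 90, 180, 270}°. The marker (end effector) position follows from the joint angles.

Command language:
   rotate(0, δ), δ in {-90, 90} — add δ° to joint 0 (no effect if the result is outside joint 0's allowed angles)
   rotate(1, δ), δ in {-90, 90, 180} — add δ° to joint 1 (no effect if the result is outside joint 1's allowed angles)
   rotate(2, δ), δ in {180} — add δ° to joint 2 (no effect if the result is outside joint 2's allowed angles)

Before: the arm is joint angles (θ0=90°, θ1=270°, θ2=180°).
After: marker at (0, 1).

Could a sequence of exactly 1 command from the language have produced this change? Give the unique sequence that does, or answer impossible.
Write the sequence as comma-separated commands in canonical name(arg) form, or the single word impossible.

rotate(1, 90)

initial: joint angles (θ0=90°, θ1=270°, θ2=180°)
[1] after rotate(1, 90): joint angles (θ0=90°, θ1=0°, θ2=180°)
no rival 1-sequence matches.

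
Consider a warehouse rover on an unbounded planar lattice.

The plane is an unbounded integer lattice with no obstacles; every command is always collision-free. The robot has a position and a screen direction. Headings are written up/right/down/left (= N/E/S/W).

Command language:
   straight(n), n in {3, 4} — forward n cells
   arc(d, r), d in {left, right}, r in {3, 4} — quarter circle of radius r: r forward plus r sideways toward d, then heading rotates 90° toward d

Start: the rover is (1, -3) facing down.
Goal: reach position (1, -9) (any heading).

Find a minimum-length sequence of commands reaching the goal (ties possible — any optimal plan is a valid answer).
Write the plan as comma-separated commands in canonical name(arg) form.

begin: (1, -3) facing down
step 1 (straight(3)): (1, -6) facing down
step 2 (straight(3)): (1, -9) facing down
shorter routes all fall short; 2 is best.

straight(3), straight(3)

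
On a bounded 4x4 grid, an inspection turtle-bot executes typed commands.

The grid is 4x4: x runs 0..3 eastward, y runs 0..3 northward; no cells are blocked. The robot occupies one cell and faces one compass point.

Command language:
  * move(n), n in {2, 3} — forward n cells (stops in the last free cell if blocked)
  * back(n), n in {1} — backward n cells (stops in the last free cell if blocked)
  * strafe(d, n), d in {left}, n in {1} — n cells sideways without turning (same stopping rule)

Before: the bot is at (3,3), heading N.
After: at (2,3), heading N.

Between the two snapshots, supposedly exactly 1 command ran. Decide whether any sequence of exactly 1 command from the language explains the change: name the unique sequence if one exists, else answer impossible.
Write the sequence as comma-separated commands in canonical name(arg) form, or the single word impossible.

key: heading stays N — the single command does not turn
start: at (3,3), heading N
t=1 strafe(left, 1) ⇒ at (2,3), heading N
all 4 alternatives checked — unique.

strafe(left, 1)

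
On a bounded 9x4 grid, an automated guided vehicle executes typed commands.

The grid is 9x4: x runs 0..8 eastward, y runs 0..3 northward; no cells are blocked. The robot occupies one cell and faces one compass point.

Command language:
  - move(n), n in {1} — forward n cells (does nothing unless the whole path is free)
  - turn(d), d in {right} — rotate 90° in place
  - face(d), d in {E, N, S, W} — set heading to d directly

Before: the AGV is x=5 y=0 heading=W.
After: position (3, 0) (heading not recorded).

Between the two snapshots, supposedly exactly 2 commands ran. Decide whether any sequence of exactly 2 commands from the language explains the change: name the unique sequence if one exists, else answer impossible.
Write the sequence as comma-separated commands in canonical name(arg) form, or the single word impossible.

begin: x=5 y=0 heading=W
step 1 (move(1)): x=4 y=0 heading=W
step 2 (move(1)): x=3 y=0 heading=W
uniquely the one of 36 2-step routes that fits.

move(1), move(1)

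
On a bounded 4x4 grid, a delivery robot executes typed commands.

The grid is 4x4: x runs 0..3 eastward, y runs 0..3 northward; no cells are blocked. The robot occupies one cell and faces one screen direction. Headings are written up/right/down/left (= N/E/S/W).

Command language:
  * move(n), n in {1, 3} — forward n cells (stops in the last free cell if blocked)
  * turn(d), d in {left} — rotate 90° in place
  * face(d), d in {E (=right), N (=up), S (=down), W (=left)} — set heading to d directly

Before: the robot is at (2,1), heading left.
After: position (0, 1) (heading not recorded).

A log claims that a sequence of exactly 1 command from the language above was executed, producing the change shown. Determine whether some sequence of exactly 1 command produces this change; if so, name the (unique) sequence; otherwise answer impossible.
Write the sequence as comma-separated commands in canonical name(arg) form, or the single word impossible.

move(3)

key: move(3) runs into the grid edge before its full distance
start: at (2,1), heading left
1. move(3) → at (0,1), heading left
no other 1-command option fits: unique.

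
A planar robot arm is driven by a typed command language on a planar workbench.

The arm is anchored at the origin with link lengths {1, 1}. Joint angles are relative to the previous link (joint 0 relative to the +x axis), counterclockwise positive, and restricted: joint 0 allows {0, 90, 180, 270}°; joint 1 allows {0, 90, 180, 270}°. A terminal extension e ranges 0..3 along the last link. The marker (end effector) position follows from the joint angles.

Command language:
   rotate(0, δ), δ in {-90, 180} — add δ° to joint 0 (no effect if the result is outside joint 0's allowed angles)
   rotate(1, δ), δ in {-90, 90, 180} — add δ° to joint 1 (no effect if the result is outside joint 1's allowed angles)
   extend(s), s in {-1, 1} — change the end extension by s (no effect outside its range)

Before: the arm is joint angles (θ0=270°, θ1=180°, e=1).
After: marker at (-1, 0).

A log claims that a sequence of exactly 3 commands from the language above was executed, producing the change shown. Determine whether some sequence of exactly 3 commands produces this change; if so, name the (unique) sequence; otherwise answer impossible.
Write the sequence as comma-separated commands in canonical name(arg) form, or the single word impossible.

rotate(0, -90), rotate(0, -90), rotate(0, -90)

initial: joint angles (θ0=270°, θ1=180°, e=1)
step 1 (rotate(0, -90)): joint angles (θ0=180°, θ1=180°, e=1)
step 2 (rotate(0, -90)): joint angles (θ0=90°, θ1=180°, e=1)
step 3 (rotate(0, -90)): joint angles (θ0=0°, θ1=180°, e=1)
uniquely the one of 343 3-step routes that fits.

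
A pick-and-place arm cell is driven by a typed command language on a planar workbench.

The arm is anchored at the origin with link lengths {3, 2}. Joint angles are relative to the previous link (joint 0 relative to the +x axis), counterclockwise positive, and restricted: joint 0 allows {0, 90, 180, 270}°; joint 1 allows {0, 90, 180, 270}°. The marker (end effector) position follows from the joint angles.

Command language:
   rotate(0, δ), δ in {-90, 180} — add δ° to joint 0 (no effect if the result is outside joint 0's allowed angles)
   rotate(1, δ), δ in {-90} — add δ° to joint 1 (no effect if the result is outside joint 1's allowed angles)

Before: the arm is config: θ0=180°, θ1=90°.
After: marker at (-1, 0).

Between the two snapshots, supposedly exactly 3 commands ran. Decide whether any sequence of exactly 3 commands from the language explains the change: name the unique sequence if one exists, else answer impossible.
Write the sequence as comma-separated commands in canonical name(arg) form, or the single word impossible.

initial: config: θ0=180°, θ1=90°
[1] after rotate(1, -90): config: θ0=180°, θ1=0°
[2] after rotate(1, -90): config: θ0=180°, θ1=270°
[3] after rotate(1, -90): config: θ0=180°, θ1=180°
no other 3-command option fits: unique.

rotate(1, -90), rotate(1, -90), rotate(1, -90)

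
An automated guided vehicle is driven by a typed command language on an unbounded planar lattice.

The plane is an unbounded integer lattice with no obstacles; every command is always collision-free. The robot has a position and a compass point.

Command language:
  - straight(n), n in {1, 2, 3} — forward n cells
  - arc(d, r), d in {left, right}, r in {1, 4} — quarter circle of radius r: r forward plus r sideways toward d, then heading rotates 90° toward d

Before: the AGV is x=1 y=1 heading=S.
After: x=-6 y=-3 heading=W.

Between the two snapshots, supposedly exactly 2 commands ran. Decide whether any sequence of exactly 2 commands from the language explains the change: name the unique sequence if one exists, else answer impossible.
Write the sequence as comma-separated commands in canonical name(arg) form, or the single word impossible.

arc(right, 4), straight(3)

key: order matters: swapping arc(right, 4) and straight(3) lands elsewhere
start: x=1 y=1 heading=S
[1] after arc(right, 4): x=-3 y=-3 heading=W
[2] after straight(3): x=-6 y=-3 heading=W
uniquely the one of 49 2-step routes that fits.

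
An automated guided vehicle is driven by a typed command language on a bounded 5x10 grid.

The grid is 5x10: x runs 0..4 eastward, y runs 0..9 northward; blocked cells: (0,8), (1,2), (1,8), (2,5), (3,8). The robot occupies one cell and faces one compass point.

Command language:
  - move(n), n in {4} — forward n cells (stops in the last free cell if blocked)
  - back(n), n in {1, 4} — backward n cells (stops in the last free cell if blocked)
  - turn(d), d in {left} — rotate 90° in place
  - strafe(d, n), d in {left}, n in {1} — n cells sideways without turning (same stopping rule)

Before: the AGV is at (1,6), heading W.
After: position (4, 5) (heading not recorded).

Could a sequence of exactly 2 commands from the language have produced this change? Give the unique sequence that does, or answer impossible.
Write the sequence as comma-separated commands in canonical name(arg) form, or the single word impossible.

key: back(4) runs into the grid edge before its full distance
start: at (1,6), heading W
step 1 (back(4)): at (4,6), heading W
step 2 (strafe(left, 1)): at (4,5), heading W
uniquely the one of 25 2-step routes that fits.

back(4), strafe(left, 1)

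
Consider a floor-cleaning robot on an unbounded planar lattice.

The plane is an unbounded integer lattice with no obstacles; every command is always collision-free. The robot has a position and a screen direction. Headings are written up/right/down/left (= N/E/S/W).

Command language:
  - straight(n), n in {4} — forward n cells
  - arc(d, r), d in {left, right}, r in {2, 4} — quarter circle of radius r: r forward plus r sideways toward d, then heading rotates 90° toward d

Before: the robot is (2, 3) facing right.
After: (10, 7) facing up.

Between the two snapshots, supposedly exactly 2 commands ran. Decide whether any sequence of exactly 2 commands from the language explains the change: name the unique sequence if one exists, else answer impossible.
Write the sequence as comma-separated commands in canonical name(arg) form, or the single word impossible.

key: cell and facing (now N) both changed — the 2 commands mix motion and turning
begin: (2, 3) facing right
t=1 straight(4) ⇒ (6, 3) facing right
t=2 arc(left, 4) ⇒ (10, 7) facing up
all 25 alternatives checked — unique.

straight(4), arc(left, 4)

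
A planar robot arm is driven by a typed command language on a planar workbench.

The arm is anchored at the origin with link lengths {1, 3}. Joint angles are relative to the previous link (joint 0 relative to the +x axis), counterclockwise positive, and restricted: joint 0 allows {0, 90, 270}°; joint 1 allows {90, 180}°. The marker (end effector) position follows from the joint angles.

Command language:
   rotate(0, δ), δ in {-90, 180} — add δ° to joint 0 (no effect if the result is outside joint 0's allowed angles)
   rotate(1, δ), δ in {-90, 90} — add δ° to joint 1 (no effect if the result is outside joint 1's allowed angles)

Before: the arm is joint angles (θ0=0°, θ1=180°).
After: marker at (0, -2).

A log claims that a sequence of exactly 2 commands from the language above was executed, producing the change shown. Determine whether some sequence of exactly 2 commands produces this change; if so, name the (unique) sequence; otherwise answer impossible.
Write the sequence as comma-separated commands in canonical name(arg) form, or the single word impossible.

rotate(0, -90), rotate(0, 180)

key: running rotate(0, 180) before rotate(0, -90) would end elsewhere — order is forced
t0: joint angles (θ0=0°, θ1=180°)
step 1 (rotate(0, -90)): joint angles (θ0=270°, θ1=180°)
step 2 (rotate(0, 180)): joint angles (θ0=90°, θ1=180°)
all 16 alternatives checked — unique.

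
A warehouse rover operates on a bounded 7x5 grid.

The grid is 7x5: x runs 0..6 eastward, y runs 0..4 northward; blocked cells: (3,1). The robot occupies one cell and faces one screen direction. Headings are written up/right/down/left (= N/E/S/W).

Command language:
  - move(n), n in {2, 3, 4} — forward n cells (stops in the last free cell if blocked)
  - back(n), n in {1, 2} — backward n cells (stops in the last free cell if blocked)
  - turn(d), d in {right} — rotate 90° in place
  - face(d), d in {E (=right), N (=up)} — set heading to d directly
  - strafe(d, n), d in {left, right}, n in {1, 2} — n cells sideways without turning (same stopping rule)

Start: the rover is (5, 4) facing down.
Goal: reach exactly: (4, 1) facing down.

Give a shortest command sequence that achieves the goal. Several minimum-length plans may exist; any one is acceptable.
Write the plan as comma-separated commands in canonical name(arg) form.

move(3), strafe(right, 2)

start: (5, 4) facing down
t=1 move(3) ⇒ (5, 1) facing down
t=2 strafe(right, 2) ⇒ (4, 1) facing down
nothing shorter than 2 reaches the goal.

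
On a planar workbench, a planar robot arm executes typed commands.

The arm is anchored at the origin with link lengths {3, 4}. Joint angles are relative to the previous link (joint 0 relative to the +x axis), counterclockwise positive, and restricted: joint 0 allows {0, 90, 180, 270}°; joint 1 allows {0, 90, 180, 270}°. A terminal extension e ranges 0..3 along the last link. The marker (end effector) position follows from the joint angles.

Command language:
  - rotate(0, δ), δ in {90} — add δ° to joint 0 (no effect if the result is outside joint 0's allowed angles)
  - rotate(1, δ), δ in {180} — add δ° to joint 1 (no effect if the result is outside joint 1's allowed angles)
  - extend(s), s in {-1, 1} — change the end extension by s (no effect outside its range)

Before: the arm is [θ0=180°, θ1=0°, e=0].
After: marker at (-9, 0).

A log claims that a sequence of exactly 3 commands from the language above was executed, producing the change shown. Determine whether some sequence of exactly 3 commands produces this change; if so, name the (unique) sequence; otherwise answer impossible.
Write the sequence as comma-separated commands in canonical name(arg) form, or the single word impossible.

key: running extend(1) before extend(-1) would end elsewhere — order is forced
from: [θ0=180°, θ1=0°, e=0]
1. extend(-1) → [θ0=180°, θ1=0°, e=0]
2. extend(1) → [θ0=180°, θ1=0°, e=1]
3. extend(1) → [θ0=180°, θ1=0°, e=2]
no rival 3-sequence matches.

extend(-1), extend(1), extend(1)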